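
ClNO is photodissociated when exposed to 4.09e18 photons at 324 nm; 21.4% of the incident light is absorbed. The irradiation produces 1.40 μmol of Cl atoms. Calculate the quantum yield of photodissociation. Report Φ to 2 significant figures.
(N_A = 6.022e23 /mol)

Φ = 0.96

Product: 1.40 μmol = 1.40e-6 mol.
Moles of photons: 4.09e18 / 6.022e23 = 6.792e-6 mol.
Photons absorbed: 0.214 × 6.792e-6 = 1.453e-6 mol.
Φ = 1.40e-6 mol / 1.453e-6 mol photons = 0.96.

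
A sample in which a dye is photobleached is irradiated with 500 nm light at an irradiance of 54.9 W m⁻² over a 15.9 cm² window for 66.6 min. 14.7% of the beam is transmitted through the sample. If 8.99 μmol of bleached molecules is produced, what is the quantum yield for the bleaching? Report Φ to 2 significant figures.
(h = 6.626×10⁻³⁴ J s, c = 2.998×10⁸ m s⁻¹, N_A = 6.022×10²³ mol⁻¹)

Φ = 0.0072

Product: 8.99 μmol = 8.99×10⁻⁶ mol.
Photon energy at 500 nm: hc/λ = (6.626×10⁻³⁴)(2.998×10⁸)/(500×10⁻⁹) = 3.973×10⁻¹⁹ J.
Energy delivered: (54.9 W m⁻²)(15.9×10⁻⁴ m²)(3996 s) = 348.8 J.
Photons incident: 348.8 / 3.973×10⁻¹⁹ = 8.779×10²⁰, i.e. 8.779×10²⁰/6.022×10²³ = 0.001458 mol.
Fraction absorbed: 1 − 14.7/100 = 0.8530.
Photons absorbed: 0.8530 × 0.001458 = 0.001244 mol.
Φ = 8.99×10⁻⁶ mol / 0.001244 mol photons = 0.0072.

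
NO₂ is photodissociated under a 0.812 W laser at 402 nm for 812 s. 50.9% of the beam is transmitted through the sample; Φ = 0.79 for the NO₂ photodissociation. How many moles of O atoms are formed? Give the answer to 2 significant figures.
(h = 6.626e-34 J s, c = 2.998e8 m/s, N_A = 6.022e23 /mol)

8.6e-4 mol

Photon energy at 402 nm: hc/λ = (6.626e-34)(2.998e8)/(402e-9) = 4.941e-19 J.
Energy delivered: (0.812 W)(812 s) = 659.3 J.
Photons incident: 659.3 / 4.941e-19 = 1.334e21, i.e. 1.334e21/6.022e23 = 0.002215 mol.
Fraction absorbed: 1 − 50.9/100 = 0.4910.
Photons absorbed: 0.4910 × 0.002215 = 0.001088 mol.
Product: Φ × n_abs = 0.79 × 0.001088 = 8.595e-4 mol.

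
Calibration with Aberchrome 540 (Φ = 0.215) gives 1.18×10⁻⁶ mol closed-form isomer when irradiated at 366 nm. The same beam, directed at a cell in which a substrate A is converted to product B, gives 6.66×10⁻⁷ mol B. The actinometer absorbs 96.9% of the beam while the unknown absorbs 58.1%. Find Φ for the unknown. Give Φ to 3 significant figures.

Photons absorbed by the actinometer: 1.18×10⁻⁶ / 0.215 = 5.488×10⁻⁶ mol.
Incident flux: 5.488×10⁻⁶ / 0.969 = 5.664×10⁻⁶ einstein.
Absorbed by unknown: 0.581 × 5.664×10⁻⁶ = 3.291×10⁻⁶ mol.
Φ(unknown) = 6.66×10⁻⁷ / 3.291×10⁻⁶ = 0.202.

Φ = 0.202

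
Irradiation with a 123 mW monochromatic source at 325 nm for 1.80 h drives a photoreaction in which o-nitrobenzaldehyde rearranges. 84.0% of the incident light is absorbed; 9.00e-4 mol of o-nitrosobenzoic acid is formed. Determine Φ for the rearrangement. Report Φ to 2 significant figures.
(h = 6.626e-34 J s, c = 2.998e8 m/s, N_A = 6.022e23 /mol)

Photon energy at 325 nm: hc/λ = (6.626e-34)(2.998e8)/(325e-9) = 6.112e-19 J.
Energy delivered: (123 mW)(6480 s) = 797.0 J.
Photons incident: 797.0 / 6.112e-19 = 1.304e21, i.e. 1.304e21/6.022e23 = 0.002165 mol.
Photons absorbed: 0.840 × 0.002165 = 0.001819 mol.
Φ = 9.00e-4 mol / 0.001819 mol photons = 0.49.

Φ = 0.49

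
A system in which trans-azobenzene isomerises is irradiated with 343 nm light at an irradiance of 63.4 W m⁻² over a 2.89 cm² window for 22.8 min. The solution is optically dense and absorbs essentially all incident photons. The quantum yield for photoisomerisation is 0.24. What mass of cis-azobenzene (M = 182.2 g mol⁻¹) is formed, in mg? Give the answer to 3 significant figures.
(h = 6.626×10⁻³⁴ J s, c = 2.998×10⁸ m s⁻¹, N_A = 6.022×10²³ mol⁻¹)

3.14 mg

Photon energy at 343 nm: hc/λ = (6.626×10⁻³⁴)(2.998×10⁸)/(343×10⁻⁹) = 5.791×10⁻¹⁹ J.
Energy delivered: (63.4 W m⁻²)(2.89×10⁻⁴ m²)(1368 s) = 25.07 J.
Photons incident: 25.07 / 5.791×10⁻¹⁹ = 4.329×10¹⁹, i.e. 4.329×10¹⁹/6.022×10²³ = 7.189×10⁻⁵ mol.
Product: Φ × n_abs = 0.24 × 7.189×10⁻⁵ = 1.725×10⁻⁵ mol.
Mass: 1.725×10⁻⁵ × 182.2 = 0.003143 g = 3.14 mg.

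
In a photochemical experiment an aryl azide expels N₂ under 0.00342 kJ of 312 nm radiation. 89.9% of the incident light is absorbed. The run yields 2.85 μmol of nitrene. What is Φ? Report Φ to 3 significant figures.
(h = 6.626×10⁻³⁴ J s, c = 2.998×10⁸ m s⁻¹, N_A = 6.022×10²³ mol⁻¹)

Product: 2.85 μmol = 2.85×10⁻⁶ mol.
Photon energy at 312 nm: hc/λ = (6.626×10⁻³⁴)(2.998×10⁸)/(312×10⁻⁹) = 6.367×10⁻¹⁹ J.
Incident energy: 0.00342 kJ = 3.42 J.
Photons incident: 3.42 / 6.367×10⁻¹⁹ = 5.371×10¹⁸, i.e. 5.371×10¹⁸/6.022×10²³ = 8.919×10⁻⁶ mol.
Photons absorbed: 0.899 × 8.919×10⁻⁶ = 8.018×10⁻⁶ mol.
Φ = 2.85×10⁻⁶ mol / 8.018×10⁻⁶ mol photons = 0.355.

Φ = 0.355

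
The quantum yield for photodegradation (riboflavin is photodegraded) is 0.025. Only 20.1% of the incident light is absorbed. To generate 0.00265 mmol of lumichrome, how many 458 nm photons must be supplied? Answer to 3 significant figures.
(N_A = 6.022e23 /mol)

3.18e20 photons

Product: 0.00265 mmol = 2.65e-6 mol.
Photons that must be absorbed: 2.65e-6 / 0.025 = 1.060e-4 mol.
Incident photons needed: 1.060e-4 / 0.201 = 5.274e-4 mol.
Photon count: 5.274e-4 × 6.022e23 = 3.18e20.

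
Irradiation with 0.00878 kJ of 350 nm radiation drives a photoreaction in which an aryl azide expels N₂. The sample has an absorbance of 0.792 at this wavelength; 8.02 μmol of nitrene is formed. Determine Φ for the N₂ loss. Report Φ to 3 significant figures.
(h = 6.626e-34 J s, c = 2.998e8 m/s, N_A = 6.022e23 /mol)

Φ = 0.372

Product: 8.02 μmol = 8.02e-6 mol.
Photon energy at 350 nm: hc/λ = (6.626e-34)(2.998e8)/(350e-9) = 5.676e-19 J.
Incident energy: 0.00878 kJ = 8.78 J.
Photons incident: 8.78 / 5.676e-19 = 1.547e19, i.e. 1.547e19/6.022e23 = 2.569e-5 mol.
Fraction absorbed: 1 − 10^(−0.792) = 0.8386.
Photons absorbed: 0.8386 × 2.569e-5 = 2.154e-5 mol.
Φ = 8.02e-6 mol / 2.154e-5 mol photons = 0.372.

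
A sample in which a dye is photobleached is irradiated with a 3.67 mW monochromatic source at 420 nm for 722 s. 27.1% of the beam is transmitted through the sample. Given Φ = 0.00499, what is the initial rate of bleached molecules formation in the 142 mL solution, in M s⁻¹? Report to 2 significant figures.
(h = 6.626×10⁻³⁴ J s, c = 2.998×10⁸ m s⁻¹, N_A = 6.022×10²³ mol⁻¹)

Photon energy at 420 nm: hc/λ = (6.626×10⁻³⁴)(2.998×10⁸)/(420×10⁻⁹) = 4.730×10⁻¹⁹ J.
Energy delivered: (3.67 mW)(722 s) = 2.650 J.
Photons incident: 2.650 / 4.730×10⁻¹⁹ = 5.603×10¹⁸, i.e. 5.603×10¹⁸/6.022×10²³ = 9.304×10⁻⁶ mol.
Fraction absorbed: 1 − 27.1/100 = 0.7290.
Photons absorbed: 0.7290 × 9.304×10⁻⁶ = 6.783×10⁻⁶ mol.
Product formed: 0.00499 × 6.783×10⁻⁶ = 3.385×10⁻⁸ mol.
Rate: 3.385×10⁻⁸ mol / (722 s × 0.142 L) = 3.3×10⁻¹⁰ M s⁻¹.

3.3×10⁻¹⁰ M s⁻¹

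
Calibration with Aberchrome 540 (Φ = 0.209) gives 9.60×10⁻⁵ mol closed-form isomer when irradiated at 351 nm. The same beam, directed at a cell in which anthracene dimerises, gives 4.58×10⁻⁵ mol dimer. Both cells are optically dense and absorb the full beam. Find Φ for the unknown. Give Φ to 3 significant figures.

Photons absorbed by the actinometer: 9.60×10⁻⁵ / 0.209 = 4.593×10⁻⁴ mol.
Φ(unknown) = 4.58×10⁻⁵ / 4.593×10⁻⁴ = 0.0997.

Φ = 0.0997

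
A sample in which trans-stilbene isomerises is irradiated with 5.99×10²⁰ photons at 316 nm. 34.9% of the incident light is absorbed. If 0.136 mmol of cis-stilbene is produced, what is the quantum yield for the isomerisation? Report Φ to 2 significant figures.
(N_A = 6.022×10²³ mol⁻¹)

Φ = 0.39

Product: 0.136 mmol = 1.36×10⁻⁴ mol.
Moles of photons: 5.99×10²⁰ / 6.022×10²³ = 9.947×10⁻⁴ mol.
Photons absorbed: 0.349 × 9.947×10⁻⁴ = 3.472×10⁻⁴ mol.
Φ = 1.36×10⁻⁴ mol / 3.472×10⁻⁴ mol photons = 0.39.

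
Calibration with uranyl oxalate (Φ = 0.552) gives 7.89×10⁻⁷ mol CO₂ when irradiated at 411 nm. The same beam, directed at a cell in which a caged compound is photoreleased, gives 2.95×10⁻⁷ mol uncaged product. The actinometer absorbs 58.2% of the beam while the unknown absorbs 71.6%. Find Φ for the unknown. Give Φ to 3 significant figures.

Φ = 0.168

Photons absorbed by the actinometer: 7.89×10⁻⁷ / 0.552 = 1.429×10⁻⁶ mol.
Incident flux: 1.429×10⁻⁶ / 0.582 = 2.455×10⁻⁶ einstein.
Absorbed by unknown: 0.716 × 2.455×10⁻⁶ = 1.758×10⁻⁶ mol.
Φ(unknown) = 2.95×10⁻⁷ / 1.758×10⁻⁶ = 0.168.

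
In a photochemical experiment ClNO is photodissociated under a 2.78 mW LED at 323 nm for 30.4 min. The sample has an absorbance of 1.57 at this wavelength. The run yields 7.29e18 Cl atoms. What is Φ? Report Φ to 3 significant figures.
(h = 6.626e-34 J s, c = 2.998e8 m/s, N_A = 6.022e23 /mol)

Φ = 0.909

Product: 7.29e18 / 6.022e23 = 1.211e-5 mol.
Photon energy at 323 nm: hc/λ = (6.626e-34)(2.998e8)/(323e-9) = 6.150e-19 J.
Energy delivered: (2.78 mW)(1824 s) = 5.071 J.
Photons incident: 5.071 / 6.150e-19 = 8.246e18, i.e. 8.246e18/6.022e23 = 1.369e-5 mol.
Fraction absorbed: 1 − 10^(−1.57) = 0.9731.
Photons absorbed: 0.9731 × 1.369e-5 = 1.332e-5 mol.
Φ = 1.211e-5 mol / 1.332e-5 mol photons = 0.909.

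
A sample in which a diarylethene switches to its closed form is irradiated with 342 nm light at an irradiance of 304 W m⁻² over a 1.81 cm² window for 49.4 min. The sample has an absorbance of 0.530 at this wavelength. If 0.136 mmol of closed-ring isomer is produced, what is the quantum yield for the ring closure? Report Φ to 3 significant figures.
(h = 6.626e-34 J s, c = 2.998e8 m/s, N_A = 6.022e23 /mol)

Φ = 0.414

Product: 0.136 mmol = 1.36e-4 mol.
Photon energy at 342 nm: hc/λ = (6.626e-34)(2.998e8)/(342e-9) = 5.808e-19 J.
Energy delivered: (304 W m⁻²)(1.81e-4 m²)(2964 s) = 163.1 J.
Photons incident: 163.1 / 5.808e-19 = 2.808e20, i.e. 2.808e20/6.022e23 = 4.663e-4 mol.
Fraction absorbed: 1 − 10^(−0.530) = 0.7049.
Photons absorbed: 0.7049 × 4.663e-4 = 3.287e-4 mol.
Φ = 1.36e-4 mol / 3.287e-4 mol photons = 0.414.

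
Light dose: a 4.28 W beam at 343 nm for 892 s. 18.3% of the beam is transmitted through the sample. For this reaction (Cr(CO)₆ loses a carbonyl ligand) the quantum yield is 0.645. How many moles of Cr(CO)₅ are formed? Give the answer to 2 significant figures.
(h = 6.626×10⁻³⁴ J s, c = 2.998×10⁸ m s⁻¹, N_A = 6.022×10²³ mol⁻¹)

0.0058 mol

Photon energy at 343 nm: hc/λ = (6.626×10⁻³⁴)(2.998×10⁸)/(343×10⁻⁹) = 5.791×10⁻¹⁹ J.
Energy delivered: (4.28 W)(892 s) = 3818 J.
Photons incident: 3818 / 5.791×10⁻¹⁹ = 6.593×10²¹, i.e. 6.593×10²¹/6.022×10²³ = 0.01095 mol.
Fraction absorbed: 1 − 18.3/100 = 0.8170.
Photons absorbed: 0.8170 × 0.01095 = 0.008946 mol.
Product: Φ × n_abs = 0.645 × 0.008946 = 0.005770 mol.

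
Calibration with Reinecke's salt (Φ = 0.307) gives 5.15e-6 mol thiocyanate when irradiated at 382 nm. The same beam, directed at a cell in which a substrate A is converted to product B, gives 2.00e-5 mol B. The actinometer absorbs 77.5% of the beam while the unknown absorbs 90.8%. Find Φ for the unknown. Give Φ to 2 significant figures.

Photons absorbed by the actinometer: 5.15e-6 / 0.307 = 1.678e-5 mol.
Incident flux: 1.678e-5 / 0.775 = 2.165e-5 einstein.
Absorbed by unknown: 0.908 × 2.165e-5 = 1.966e-5 mol.
Φ(unknown) = 2.00e-5 / 1.966e-5 = 1.0.

Φ = 1.0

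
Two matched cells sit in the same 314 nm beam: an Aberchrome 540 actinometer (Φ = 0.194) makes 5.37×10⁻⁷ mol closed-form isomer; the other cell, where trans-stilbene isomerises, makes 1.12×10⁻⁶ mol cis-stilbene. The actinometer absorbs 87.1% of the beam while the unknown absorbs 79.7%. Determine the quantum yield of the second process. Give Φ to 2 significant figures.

Photons absorbed by the actinometer: 5.37×10⁻⁷ / 0.194 = 2.768×10⁻⁶ mol.
Incident flux: 2.768×10⁻⁶ / 0.871 = 3.178×10⁻⁶ einstein.
Absorbed by unknown: 0.797 × 3.178×10⁻⁶ = 2.533×10⁻⁶ mol.
Φ(unknown) = 1.12×10⁻⁶ / 2.533×10⁻⁶ = 0.44.

Φ = 0.44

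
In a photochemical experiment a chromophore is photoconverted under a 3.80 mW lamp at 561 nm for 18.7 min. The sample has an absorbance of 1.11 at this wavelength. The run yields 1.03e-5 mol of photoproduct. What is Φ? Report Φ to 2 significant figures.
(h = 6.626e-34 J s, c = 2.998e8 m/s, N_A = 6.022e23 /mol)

Photon energy at 561 nm: hc/λ = (6.626e-34)(2.998e8)/(561e-9) = 3.541e-19 J.
Energy delivered: (3.80 mW)(1122 s) = 4.264 J.
Photons incident: 4.264 / 3.541e-19 = 1.204e19, i.e. 1.204e19/6.022e23 = 1.999e-5 mol.
Fraction absorbed: 1 − 10^(−1.11) = 0.9224.
Photons absorbed: 0.9224 × 1.999e-5 = 1.844e-5 mol.
Φ = 1.03e-5 mol / 1.844e-5 mol photons = 0.56.

Φ = 0.56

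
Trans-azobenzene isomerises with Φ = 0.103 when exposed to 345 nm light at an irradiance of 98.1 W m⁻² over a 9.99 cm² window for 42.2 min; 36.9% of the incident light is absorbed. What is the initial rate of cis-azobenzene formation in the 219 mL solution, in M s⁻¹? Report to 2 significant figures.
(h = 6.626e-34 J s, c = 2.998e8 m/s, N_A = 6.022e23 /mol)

4.9e-8 M s⁻¹

Photon energy at 345 nm: hc/λ = (6.626e-34)(2.998e8)/(345e-9) = 5.758e-19 J.
Energy delivered: (98.1 W m⁻²)(9.99e-4 m²)(2532 s) = 248.1 J.
Photons incident: 248.1 / 5.758e-19 = 4.309e20, i.e. 4.309e20/6.022e23 = 7.155e-4 mol.
Photons absorbed: 0.369 × 7.155e-4 = 2.640e-4 mol.
Product formed: 0.103 × 2.640e-4 = 2.719e-5 mol.
Rate: 2.719e-5 mol / (2532 s × 0.219 L) = 4.9e-8 M s⁻¹.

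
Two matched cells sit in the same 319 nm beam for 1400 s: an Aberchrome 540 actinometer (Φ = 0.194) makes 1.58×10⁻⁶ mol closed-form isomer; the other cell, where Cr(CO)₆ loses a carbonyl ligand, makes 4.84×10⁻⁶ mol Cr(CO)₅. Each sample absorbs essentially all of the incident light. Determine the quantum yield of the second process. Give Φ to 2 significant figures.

Photons absorbed by the actinometer: 1.58×10⁻⁶ / 0.194 = 8.144×10⁻⁶ mol.
Φ(unknown) = 4.84×10⁻⁶ / 8.144×10⁻⁶ = 0.59.

Φ = 0.59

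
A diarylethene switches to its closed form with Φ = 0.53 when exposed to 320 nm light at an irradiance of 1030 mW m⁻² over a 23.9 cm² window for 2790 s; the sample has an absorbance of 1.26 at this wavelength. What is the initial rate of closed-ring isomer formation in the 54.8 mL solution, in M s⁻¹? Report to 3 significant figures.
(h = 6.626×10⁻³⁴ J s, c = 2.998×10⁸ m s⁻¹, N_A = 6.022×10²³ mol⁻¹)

6.02×10⁻⁸ M s⁻¹

Photon energy at 320 nm: hc/λ = (6.626×10⁻³⁴)(2.998×10⁸)/(320×10⁻⁹) = 6.208×10⁻¹⁹ J.
Energy delivered: (1030 mW m⁻²)(23.9×10⁻⁴ m²)(2790 s) = 6.868 J.
Photons incident: 6.868 / 6.208×10⁻¹⁹ = 1.106×10¹⁹, i.e. 1.106×10¹⁹/6.022×10²³ = 1.837×10⁻⁵ mol.
Fraction absorbed: 1 − 10^(−1.26) = 0.9450.
Photons absorbed: 0.9450 × 1.837×10⁻⁵ = 1.736×10⁻⁵ mol.
Product formed: 0.53 × 1.736×10⁻⁵ = 9.201×10⁻⁶ mol.
Rate: 9.201×10⁻⁶ mol / (2790 s × 0.0548 L) = 6.02×10⁻⁸ M s⁻¹.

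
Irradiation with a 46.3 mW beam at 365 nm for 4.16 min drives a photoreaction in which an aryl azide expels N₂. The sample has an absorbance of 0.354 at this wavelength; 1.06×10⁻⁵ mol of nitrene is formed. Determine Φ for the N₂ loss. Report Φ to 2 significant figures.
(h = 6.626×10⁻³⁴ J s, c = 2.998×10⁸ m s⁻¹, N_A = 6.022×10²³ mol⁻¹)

Photon energy at 365 nm: hc/λ = (6.626×10⁻³⁴)(2.998×10⁸)/(365×10⁻⁹) = 5.442×10⁻¹⁹ J.
Energy delivered: (46.3 mW)(249.6 s) = 11.56 J.
Photons incident: 11.56 / 5.442×10⁻¹⁹ = 2.124×10¹⁹, i.e. 2.124×10¹⁹/6.022×10²³ = 3.527×10⁻⁵ mol.
Fraction absorbed: 1 − 10^(−0.354) = 0.5574.
Photons absorbed: 0.5574 × 3.527×10⁻⁵ = 1.966×10⁻⁵ mol.
Φ = 1.06×10⁻⁵ mol / 1.966×10⁻⁵ mol photons = 0.54.

Φ = 0.54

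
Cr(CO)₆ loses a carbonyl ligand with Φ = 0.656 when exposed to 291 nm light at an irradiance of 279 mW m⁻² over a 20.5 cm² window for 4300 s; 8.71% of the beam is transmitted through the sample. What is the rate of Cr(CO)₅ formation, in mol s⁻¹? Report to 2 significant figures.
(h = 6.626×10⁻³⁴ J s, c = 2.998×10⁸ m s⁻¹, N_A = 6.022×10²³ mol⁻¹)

Photon energy at 291 nm: hc/λ = (6.626×10⁻³⁴)(2.998×10⁸)/(291×10⁻⁹) = 6.826×10⁻¹⁹ J.
Energy delivered: (279 mW m⁻²)(20.5×10⁻⁴ m²)(4300 s) = 2.459 J.
Photons incident: 2.459 / 6.826×10⁻¹⁹ = 3.602×10¹⁸, i.e. 3.602×10¹⁸/6.022×10²³ = 5.981×10⁻⁶ mol.
Fraction absorbed: 1 − 8.71/100 = 0.9129.
Photons absorbed: 0.9129 × 5.981×10⁻⁶ = 5.460×10⁻⁶ mol.
Product formed: 0.656 × 5.460×10⁻⁶ = 3.582×10⁻⁶ mol.
Rate: 3.582×10⁻⁶ / 4300 s = 8.3×10⁻¹⁰ mol s⁻¹.

8.3×10⁻¹⁰ mol s⁻¹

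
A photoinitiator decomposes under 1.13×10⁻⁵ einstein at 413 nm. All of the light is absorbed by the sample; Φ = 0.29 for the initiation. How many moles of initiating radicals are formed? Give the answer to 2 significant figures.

3.3×10⁻⁶ mol

Product: Φ × n_abs = 0.29 × 1.13×10⁻⁵ = 3.277×10⁻⁶ mol.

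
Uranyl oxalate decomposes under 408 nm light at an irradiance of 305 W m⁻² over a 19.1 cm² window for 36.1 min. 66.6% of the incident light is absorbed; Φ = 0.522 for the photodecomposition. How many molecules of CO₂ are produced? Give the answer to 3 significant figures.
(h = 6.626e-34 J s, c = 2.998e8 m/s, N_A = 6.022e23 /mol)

Photon energy at 408 nm: hc/λ = (6.626e-34)(2.998e8)/(408e-9) = 4.869e-19 J.
Energy delivered: (305 W m⁻²)(19.1e-4 m²)(2166 s) = 1262 J.
Photons incident: 1262 / 4.869e-19 = 2.592e21, i.e. 2.592e21/6.022e23 = 0.004304 mol.
Photons absorbed: 0.666 × 0.004304 = 0.002866 mol.
Product: Φ × n_abs = 0.522 × 0.002866 = 0.001496 mol.
As a count: 0.001496 × 6.022e23 = 9.01e20.

9.01e20 molecules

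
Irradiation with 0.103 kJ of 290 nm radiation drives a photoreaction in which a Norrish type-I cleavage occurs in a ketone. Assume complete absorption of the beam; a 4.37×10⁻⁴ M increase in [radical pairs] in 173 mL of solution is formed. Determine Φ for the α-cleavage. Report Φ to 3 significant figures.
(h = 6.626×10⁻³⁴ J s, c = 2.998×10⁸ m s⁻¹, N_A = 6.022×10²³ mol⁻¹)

Φ = 0.303

Product: (4.37×10⁻⁴ M)(0.173 L) = 7.560×10⁻⁵ mol.
Photon energy at 290 nm: hc/λ = (6.626×10⁻³⁴)(2.998×10⁸)/(290×10⁻⁹) = 6.850×10⁻¹⁹ J.
Incident energy: 0.103 kJ = 103 J.
Photons incident: 103 / 6.850×10⁻¹⁹ = 1.504×10²⁰, i.e. 1.504×10²⁰/6.022×10²³ = 2.498×10⁻⁴ mol.
Φ = 7.560×10⁻⁵ mol / 2.498×10⁻⁴ mol photons = 0.303.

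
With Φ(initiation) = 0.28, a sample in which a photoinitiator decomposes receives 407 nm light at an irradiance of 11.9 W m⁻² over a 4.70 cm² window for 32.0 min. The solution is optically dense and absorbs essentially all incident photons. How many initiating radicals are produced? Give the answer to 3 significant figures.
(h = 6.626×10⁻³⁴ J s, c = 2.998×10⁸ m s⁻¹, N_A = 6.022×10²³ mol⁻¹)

6.16×10¹⁸ initiating radicals

Photon energy at 407 nm: hc/λ = (6.626×10⁻³⁴)(2.998×10⁸)/(407×10⁻⁹) = 4.881×10⁻¹⁹ J.
Energy delivered: (11.9 W m⁻²)(4.70×10⁻⁴ m²)(1920 s) = 10.74 J.
Photons incident: 10.74 / 4.881×10⁻¹⁹ = 2.200×10¹⁹, i.e. 2.200×10¹⁹/6.022×10²³ = 3.653×10⁻⁵ mol.
Product: Φ × n_abs = 0.28 × 3.653×10⁻⁵ = 1.023×10⁻⁵ mol.
As a count: 1.023×10⁻⁵ × 6.022×10²³ = 6.16×10¹⁸.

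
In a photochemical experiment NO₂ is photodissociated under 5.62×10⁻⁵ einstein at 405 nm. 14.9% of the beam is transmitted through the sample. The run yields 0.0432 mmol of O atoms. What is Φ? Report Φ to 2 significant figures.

Product: 0.0432 mmol = 4.32×10⁻⁵ mol.
Fraction absorbed: 1 − 14.9/100 = 0.8510.
Photons absorbed: 0.8510 × 5.62×10⁻⁵ = 4.783×10⁻⁵ mol.
Φ = 4.32×10⁻⁵ mol / 4.783×10⁻⁵ mol photons = 0.90.

Φ = 0.90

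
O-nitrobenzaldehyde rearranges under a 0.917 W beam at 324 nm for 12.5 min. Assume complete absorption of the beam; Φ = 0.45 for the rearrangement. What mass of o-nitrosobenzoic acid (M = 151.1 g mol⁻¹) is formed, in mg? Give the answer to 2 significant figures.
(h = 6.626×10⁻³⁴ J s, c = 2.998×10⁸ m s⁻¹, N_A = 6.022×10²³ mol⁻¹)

130 mg

Photon energy at 324 nm: hc/λ = (6.626×10⁻³⁴)(2.998×10⁸)/(324×10⁻⁹) = 6.131×10⁻¹⁹ J.
Energy delivered: (0.917 W)(750 s) = 687.8 J.
Photons incident: 687.8 / 6.131×10⁻¹⁹ = 1.122×10²¹, i.e. 1.122×10²¹/6.022×10²³ = 0.001863 mol.
Product: Φ × n_abs = 0.45 × 0.001863 = 8.384×10⁻⁴ mol.
Mass: 8.384×10⁻⁴ × 151.1 = 0.1267 g = 130 mg.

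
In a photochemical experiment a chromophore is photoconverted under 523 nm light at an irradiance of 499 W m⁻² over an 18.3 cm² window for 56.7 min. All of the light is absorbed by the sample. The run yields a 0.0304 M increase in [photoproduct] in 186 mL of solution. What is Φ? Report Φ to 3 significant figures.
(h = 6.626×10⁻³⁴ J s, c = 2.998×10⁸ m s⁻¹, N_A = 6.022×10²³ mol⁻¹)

Product: (0.0304 M)(0.186 L) = 0.005654 mol.
Photon energy at 523 nm: hc/λ = (6.626×10⁻³⁴)(2.998×10⁸)/(523×10⁻⁹) = 3.798×10⁻¹⁹ J.
Energy delivered: (499 W m⁻²)(18.3×10⁻⁴ m²)(3402 s) = 3107 J.
Photons incident: 3107 / 3.798×10⁻¹⁹ = 8.181×10²¹, i.e. 8.181×10²¹/6.022×10²³ = 0.01359 mol.
Φ = 0.005654 mol / 0.01359 mol photons = 0.416.

Φ = 0.416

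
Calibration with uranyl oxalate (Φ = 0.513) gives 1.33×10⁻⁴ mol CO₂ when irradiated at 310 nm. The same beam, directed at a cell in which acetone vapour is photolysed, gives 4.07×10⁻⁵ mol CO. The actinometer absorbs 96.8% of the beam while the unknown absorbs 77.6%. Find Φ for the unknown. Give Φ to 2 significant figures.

Photons absorbed by the actinometer: 1.33×10⁻⁴ / 0.513 = 2.593×10⁻⁴ mol.
Incident flux: 2.593×10⁻⁴ / 0.968 = 2.679×10⁻⁴ einstein.
Absorbed by unknown: 0.776 × 2.679×10⁻⁴ = 2.079×10⁻⁴ mol.
Φ(unknown) = 4.07×10⁻⁵ / 2.079×10⁻⁴ = 0.20.

Φ = 0.20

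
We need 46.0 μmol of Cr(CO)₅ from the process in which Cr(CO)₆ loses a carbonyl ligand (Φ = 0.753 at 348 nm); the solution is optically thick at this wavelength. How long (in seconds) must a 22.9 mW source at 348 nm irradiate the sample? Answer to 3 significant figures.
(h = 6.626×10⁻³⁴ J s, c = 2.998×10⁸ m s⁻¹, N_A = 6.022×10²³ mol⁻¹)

Product: 46.0 μmol = 4.60×10⁻⁵ mol.
Photons that must be absorbed: 4.60×10⁻⁵ / 0.753 = 6.109×10⁻⁵ mol.
Photon energy: hc/λ = 5.708×10⁻¹⁹ J; per mole, 3.437×10⁵ J mol⁻¹.
Energy required: 6.109×10⁻⁵ × 3.437×10⁵ = 21.00 J.
Time: 21.00 J / 0.0229 W = 917 s.

t ≈ 917 s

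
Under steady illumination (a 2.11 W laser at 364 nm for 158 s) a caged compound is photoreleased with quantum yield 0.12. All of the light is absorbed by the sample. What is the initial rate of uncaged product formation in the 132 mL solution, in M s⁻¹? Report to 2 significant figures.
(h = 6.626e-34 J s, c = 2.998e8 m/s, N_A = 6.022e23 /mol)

Photon energy at 364 nm: hc/λ = (6.626e-34)(2.998e8)/(364e-9) = 5.457e-19 J.
Energy delivered: (2.11 W)(158 s) = 333.4 J.
Photons incident: 333.4 / 5.457e-19 = 6.110e20, i.e. 6.110e20/6.022e23 = 0.001015 mol.
Product formed: 0.12 × 0.001015 = 1.218e-4 mol.
Rate: 1.218e-4 mol / (158 s × 0.132 L) = 5.8e-6 M s⁻¹.

5.8e-6 M s⁻¹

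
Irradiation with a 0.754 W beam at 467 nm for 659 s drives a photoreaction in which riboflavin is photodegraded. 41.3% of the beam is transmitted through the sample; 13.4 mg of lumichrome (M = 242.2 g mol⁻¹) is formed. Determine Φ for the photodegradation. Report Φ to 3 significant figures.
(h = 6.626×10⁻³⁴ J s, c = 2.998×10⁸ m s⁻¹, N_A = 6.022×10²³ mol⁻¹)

Φ = 0.0486

Product: 13.4 mg / 242.2 g mol⁻¹ = 5.533×10⁻⁵ mol.
Photon energy at 467 nm: hc/λ = (6.626×10⁻³⁴)(2.998×10⁸)/(467×10⁻⁹) = 4.254×10⁻¹⁹ J.
Energy delivered: (0.754 W)(659 s) = 496.9 J.
Photons incident: 496.9 / 4.254×10⁻¹⁹ = 1.168×10²¹, i.e. 1.168×10²¹/6.022×10²³ = 0.001940 mol.
Fraction absorbed: 1 − 41.3/100 = 0.5870.
Photons absorbed: 0.5870 × 0.001940 = 0.001139 mol.
Φ = 5.533×10⁻⁵ mol / 0.001139 mol photons = 0.0486.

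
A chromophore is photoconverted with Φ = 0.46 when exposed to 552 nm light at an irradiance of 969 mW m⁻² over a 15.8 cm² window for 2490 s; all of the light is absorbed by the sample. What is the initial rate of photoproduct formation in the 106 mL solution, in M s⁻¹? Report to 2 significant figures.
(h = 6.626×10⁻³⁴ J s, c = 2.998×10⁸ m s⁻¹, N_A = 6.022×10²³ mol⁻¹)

Photon energy at 552 nm: hc/λ = (6.626×10⁻³⁴)(2.998×10⁸)/(552×10⁻⁹) = 3.599×10⁻¹⁹ J.
Energy delivered: (969 mW m⁻²)(15.8×10⁻⁴ m²)(2490 s) = 3.812 J.
Photons incident: 3.812 / 3.599×10⁻¹⁹ = 1.059×10¹⁹, i.e. 1.059×10¹⁹/6.022×10²³ = 1.759×10⁻⁵ mol.
Product formed: 0.46 × 1.759×10⁻⁵ = 8.091×10⁻⁶ mol.
Rate: 8.091×10⁻⁶ mol / (2490 s × 0.106 L) = 3.1×10⁻⁸ M s⁻¹.

3.1×10⁻⁸ M s⁻¹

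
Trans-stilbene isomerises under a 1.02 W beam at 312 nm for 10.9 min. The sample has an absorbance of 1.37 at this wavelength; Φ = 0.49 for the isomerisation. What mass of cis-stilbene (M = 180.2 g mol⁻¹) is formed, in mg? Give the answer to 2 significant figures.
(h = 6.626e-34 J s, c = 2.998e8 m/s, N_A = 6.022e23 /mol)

150 mg

Photon energy at 312 nm: hc/λ = (6.626e-34)(2.998e8)/(312e-9) = 6.367e-19 J.
Energy delivered: (1.02 W)(654 s) = 667.1 J.
Photons incident: 667.1 / 6.367e-19 = 1.048e21, i.e. 1.048e21/6.022e23 = 0.001740 mol.
Fraction absorbed: 1 − 10^(−1.37) = 0.9573.
Photons absorbed: 0.9573 × 0.001740 = 0.001666 mol.
Product: Φ × n_abs = 0.49 × 0.001666 = 8.163e-4 mol.
Mass: 8.163e-4 × 180.2 = 0.1471 g = 150 mg.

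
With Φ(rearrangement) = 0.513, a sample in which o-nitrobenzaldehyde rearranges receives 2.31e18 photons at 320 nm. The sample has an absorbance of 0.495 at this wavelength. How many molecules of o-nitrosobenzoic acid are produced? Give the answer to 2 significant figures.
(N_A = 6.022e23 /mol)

Moles of photons: 2.31e18 / 6.022e23 = 3.836e-6 mol.
Fraction absorbed: 1 − 10^(−0.495) = 0.6801.
Photons absorbed: 0.6801 × 3.836e-6 = 2.609e-6 mol.
Product: Φ × n_abs = 0.513 × 2.609e-6 = 1.338e-6 mol.
As a count: 1.338e-6 × 6.022e23 = 8.1e17.

8.1e17 molecules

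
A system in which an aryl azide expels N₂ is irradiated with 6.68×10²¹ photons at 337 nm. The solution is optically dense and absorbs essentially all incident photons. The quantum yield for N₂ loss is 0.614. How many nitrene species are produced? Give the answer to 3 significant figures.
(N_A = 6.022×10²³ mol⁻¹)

Moles of photons: 6.68×10²¹ / 6.022×10²³ = 0.01109 mol.
Product: Φ × n_abs = 0.614 × 0.01109 = 0.006809 mol.
As a count: 0.006809 × 6.022×10²³ = 4.10×10²¹.

4.10×10²¹ species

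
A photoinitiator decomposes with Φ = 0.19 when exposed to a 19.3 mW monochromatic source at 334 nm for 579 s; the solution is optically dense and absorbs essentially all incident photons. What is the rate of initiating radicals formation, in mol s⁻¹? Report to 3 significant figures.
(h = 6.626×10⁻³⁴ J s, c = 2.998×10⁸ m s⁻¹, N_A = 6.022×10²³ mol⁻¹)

1.02×10⁻⁸ mol s⁻¹

Photon energy at 334 nm: hc/λ = (6.626×10⁻³⁴)(2.998×10⁸)/(334×10⁻⁹) = 5.948×10⁻¹⁹ J.
Energy delivered: (19.3 mW)(579 s) = 11.17 J.
Photons incident: 11.17 / 5.948×10⁻¹⁹ = 1.878×10¹⁹, i.e. 1.878×10¹⁹/6.022×10²³ = 3.119×10⁻⁵ mol.
Product formed: 0.19 × 3.119×10⁻⁵ = 5.926×10⁻⁶ mol.
Rate: 5.926×10⁻⁶ / 579 s = 1.02×10⁻⁸ mol s⁻¹.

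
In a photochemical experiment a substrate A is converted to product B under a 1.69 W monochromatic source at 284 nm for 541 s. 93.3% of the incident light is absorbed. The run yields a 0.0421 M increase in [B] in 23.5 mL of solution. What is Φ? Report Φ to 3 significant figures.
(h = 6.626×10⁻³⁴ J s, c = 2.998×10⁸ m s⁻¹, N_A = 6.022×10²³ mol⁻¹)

Φ = 0.489

Product: (0.0421 M)(0.0235 L) = 9.894×10⁻⁴ mol.
Photon energy at 284 nm: hc/λ = (6.626×10⁻³⁴)(2.998×10⁸)/(284×10⁻⁹) = 6.995×10⁻¹⁹ J.
Energy delivered: (1.69 W)(541 s) = 914.3 J.
Photons incident: 914.3 / 6.995×10⁻¹⁹ = 1.307×10²¹, i.e. 1.307×10²¹/6.022×10²³ = 0.002170 mol.
Photons absorbed: 0.933 × 0.002170 = 0.002025 mol.
Φ = 9.894×10⁻⁴ mol / 0.002025 mol photons = 0.489.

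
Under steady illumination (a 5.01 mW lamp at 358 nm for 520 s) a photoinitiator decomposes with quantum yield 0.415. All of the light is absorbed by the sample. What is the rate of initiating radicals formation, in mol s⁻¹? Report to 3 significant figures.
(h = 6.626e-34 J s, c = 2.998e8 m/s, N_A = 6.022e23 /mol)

6.22e-9 mol s⁻¹

Photon energy at 358 nm: hc/λ = (6.626e-34)(2.998e8)/(358e-9) = 5.549e-19 J.
Energy delivered: (5.01 mW)(520 s) = 2.605 J.
Photons incident: 2.605 / 5.549e-19 = 4.695e18, i.e. 4.695e18/6.022e23 = 7.796e-6 mol.
Product formed: 0.415 × 7.796e-6 = 3.235e-6 mol.
Rate: 3.235e-6 / 520 s = 6.22e-9 mol s⁻¹.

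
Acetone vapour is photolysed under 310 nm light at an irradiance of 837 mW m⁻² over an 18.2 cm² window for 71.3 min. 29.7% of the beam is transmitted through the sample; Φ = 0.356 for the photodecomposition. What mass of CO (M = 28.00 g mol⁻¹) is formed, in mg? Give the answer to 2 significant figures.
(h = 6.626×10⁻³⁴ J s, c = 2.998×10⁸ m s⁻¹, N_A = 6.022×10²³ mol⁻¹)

Photon energy at 310 nm: hc/λ = (6.626×10⁻³⁴)(2.998×10⁸)/(310×10⁻⁹) = 6.408×10⁻¹⁹ J.
Energy delivered: (837 mW m⁻²)(18.2×10⁻⁴ m²)(4278 s) = 6.517 J.
Photons incident: 6.517 / 6.408×10⁻¹⁹ = 1.017×10¹⁹, i.e. 1.017×10¹⁹/6.022×10²³ = 1.689×10⁻⁵ mol.
Fraction absorbed: 1 − 29.7/100 = 0.7030.
Photons absorbed: 0.7030 × 1.689×10⁻⁵ = 1.187×10⁻⁵ mol.
Product: Φ × n_abs = 0.356 × 1.187×10⁻⁵ = 4.226×10⁻⁶ mol.
Mass: 4.226×10⁻⁶ × 28.00 = 1.183×10⁻⁴ g = 0.12 mg.

0.12 mg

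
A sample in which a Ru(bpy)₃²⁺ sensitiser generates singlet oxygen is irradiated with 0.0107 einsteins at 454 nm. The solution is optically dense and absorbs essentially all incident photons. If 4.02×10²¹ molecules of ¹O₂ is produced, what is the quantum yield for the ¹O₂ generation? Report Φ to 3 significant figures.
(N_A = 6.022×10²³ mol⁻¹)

Φ = 0.624

Product: 4.02×10²¹ / 6.022×10²³ = 0.006676 mol.
Φ = 0.006676 mol / 0.0107 mol photons = 0.624.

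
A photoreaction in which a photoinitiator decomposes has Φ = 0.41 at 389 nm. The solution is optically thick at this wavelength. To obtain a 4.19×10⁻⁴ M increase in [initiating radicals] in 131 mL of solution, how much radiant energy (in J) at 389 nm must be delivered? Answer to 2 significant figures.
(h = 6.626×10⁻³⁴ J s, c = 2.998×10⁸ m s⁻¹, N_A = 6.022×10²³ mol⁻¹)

Product: (4.19×10⁻⁴ M)(0.131 L) = 5.489×10⁻⁵ mol.
Photons that must be absorbed: 5.489×10⁻⁵ / 0.41 = 1.339×10⁻⁴ mol.
Photon energy: hc/λ = 5.107×10⁻¹⁹ J; per mole, 3.075×10⁵ J mol⁻¹.
Energy required: 1.339×10⁻⁴ × 3.075×10⁵ = 41 J.

41 J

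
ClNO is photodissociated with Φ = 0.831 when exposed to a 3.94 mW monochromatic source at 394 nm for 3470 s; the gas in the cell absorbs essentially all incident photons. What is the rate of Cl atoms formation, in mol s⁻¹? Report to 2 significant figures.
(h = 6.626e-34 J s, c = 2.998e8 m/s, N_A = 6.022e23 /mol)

Photon energy at 394 nm: hc/λ = (6.626e-34)(2.998e8)/(394e-9) = 5.042e-19 J.
Energy delivered: (3.94 mW)(3470 s) = 13.67 J.
Photons incident: 13.67 / 5.042e-19 = 2.711e19, i.e. 2.711e19/6.022e23 = 4.502e-5 mol.
Product formed: 0.831 × 4.502e-5 = 3.741e-5 mol.
Rate: 3.741e-5 / 3470 s = 1.1e-8 mol s⁻¹.

1.1e-8 mol s⁻¹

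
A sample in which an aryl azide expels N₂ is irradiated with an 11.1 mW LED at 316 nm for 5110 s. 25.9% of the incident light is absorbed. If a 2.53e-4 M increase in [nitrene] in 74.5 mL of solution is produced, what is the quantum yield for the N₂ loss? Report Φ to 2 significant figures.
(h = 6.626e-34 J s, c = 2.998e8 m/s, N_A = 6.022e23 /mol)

Product: (2.53e-4 M)(0.0745 L) = 1.885e-5 mol.
Photon energy at 316 nm: hc/λ = (6.626e-34)(2.998e8)/(316e-9) = 6.286e-19 J.
Energy delivered: (11.1 mW)(5110 s) = 56.72 J.
Photons incident: 56.72 / 6.286e-19 = 9.023e19, i.e. 9.023e19/6.022e23 = 1.498e-4 mol.
Photons absorbed: 0.259 × 1.498e-4 = 3.880e-5 mol.
Φ = 1.885e-5 mol / 3.880e-5 mol photons = 0.49.

Φ = 0.49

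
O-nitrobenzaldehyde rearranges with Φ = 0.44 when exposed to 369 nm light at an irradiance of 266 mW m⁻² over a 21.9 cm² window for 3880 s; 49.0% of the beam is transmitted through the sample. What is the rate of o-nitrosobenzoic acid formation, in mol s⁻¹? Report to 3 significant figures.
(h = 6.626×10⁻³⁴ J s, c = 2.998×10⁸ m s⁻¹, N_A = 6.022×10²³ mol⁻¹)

4.03×10⁻¹⁰ mol s⁻¹

Photon energy at 369 nm: hc/λ = (6.626×10⁻³⁴)(2.998×10⁸)/(369×10⁻⁹) = 5.383×10⁻¹⁹ J.
Energy delivered: (266 mW m⁻²)(21.9×10⁻⁴ m²)(3880 s) = 2.260 J.
Photons incident: 2.260 / 5.383×10⁻¹⁹ = 4.198×10¹⁸, i.e. 4.198×10¹⁸/6.022×10²³ = 6.971×10⁻⁶ mol.
Fraction absorbed: 1 − 49.0/100 = 0.5100.
Photons absorbed: 0.5100 × 6.971×10⁻⁶ = 3.555×10⁻⁶ mol.
Product formed: 0.44 × 3.555×10⁻⁶ = 1.564×10⁻⁶ mol.
Rate: 1.564×10⁻⁶ / 3880 s = 4.03×10⁻¹⁰ mol s⁻¹.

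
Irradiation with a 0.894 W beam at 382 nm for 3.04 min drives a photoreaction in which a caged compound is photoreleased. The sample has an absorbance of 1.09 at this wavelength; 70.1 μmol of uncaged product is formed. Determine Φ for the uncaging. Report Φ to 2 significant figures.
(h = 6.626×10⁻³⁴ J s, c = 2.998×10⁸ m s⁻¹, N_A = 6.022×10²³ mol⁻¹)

Φ = 0.15

Product: 70.1 μmol = 7.01×10⁻⁵ mol.
Photon energy at 382 nm: hc/λ = (6.626×10⁻³⁴)(2.998×10⁸)/(382×10⁻⁹) = 5.200×10⁻¹⁹ J.
Energy delivered: (0.894 W)(182.4 s) = 163.1 J.
Photons incident: 163.1 / 5.200×10⁻¹⁹ = 3.137×10²⁰, i.e. 3.137×10²⁰/6.022×10²³ = 5.209×10⁻⁴ mol.
Fraction absorbed: 1 − 10^(−1.09) = 0.9187.
Photons absorbed: 0.9187 × 5.209×10⁻⁴ = 4.786×10⁻⁴ mol.
Φ = 7.01×10⁻⁵ mol / 4.786×10⁻⁴ mol photons = 0.15.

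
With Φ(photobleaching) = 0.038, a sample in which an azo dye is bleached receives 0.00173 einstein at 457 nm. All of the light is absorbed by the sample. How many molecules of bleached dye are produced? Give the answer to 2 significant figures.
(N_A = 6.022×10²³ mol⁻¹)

4.0×10¹⁹ molecules

Product: Φ × n_abs = 0.038 × 0.00173 = 6.574×10⁻⁵ mol.
As a count: 6.574×10⁻⁵ × 6.022×10²³ = 4.0×10¹⁹.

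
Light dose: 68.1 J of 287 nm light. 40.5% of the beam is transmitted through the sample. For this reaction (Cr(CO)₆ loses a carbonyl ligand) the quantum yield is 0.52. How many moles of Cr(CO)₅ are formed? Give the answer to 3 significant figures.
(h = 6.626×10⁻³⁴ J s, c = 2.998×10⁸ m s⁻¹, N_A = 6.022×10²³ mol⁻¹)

5.06×10⁻⁵ mol

Photon energy at 287 nm: hc/λ = (6.626×10⁻³⁴)(2.998×10⁸)/(287×10⁻⁹) = 6.922×10⁻¹⁹ J.
Photons incident: 68.1 / 6.922×10⁻¹⁹ = 9.838×10¹⁹, i.e. 9.838×10¹⁹/6.022×10²³ = 1.634×10⁻⁴ mol.
Fraction absorbed: 1 − 40.5/100 = 0.5950.
Photons absorbed: 0.5950 × 1.634×10⁻⁴ = 9.722×10⁻⁵ mol.
Product: Φ × n_abs = 0.52 × 9.722×10⁻⁵ = 5.055×10⁻⁵ mol.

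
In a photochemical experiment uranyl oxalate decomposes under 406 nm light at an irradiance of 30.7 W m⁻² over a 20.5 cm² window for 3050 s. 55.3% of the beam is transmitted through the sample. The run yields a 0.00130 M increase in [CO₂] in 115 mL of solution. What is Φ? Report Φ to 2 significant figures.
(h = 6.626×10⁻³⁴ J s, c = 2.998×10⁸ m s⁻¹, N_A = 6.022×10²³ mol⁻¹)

Product: (0.00130 M)(0.115 L) = 1.495×10⁻⁴ mol.
Photon energy at 406 nm: hc/λ = (6.626×10⁻³⁴)(2.998×10⁸)/(406×10⁻⁹) = 4.893×10⁻¹⁹ J.
Energy delivered: (30.7 W m⁻²)(20.5×10⁻⁴ m²)(3050 s) = 192.0 J.
Photons incident: 192.0 / 4.893×10⁻¹⁹ = 3.924×10²⁰, i.e. 3.924×10²⁰/6.022×10²³ = 6.516×10⁻⁴ mol.
Fraction absorbed: 1 − 55.3/100 = 0.4470.
Photons absorbed: 0.4470 × 6.516×10⁻⁴ = 2.913×10⁻⁴ mol.
Φ = 1.495×10⁻⁴ mol / 2.913×10⁻⁴ mol photons = 0.51.

Φ = 0.51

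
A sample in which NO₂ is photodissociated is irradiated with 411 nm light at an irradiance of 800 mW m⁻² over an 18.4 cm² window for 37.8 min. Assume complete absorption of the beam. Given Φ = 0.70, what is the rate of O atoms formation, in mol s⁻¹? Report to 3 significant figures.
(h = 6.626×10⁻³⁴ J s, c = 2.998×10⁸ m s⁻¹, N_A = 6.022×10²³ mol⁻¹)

3.54×10⁻⁹ mol s⁻¹

Photon energy at 411 nm: hc/λ = (6.626×10⁻³⁴)(2.998×10⁸)/(411×10⁻⁹) = 4.833×10⁻¹⁹ J.
Energy delivered: (800 mW m⁻²)(18.4×10⁻⁴ m²)(2268 s) = 3.338 J.
Photons incident: 3.338 / 4.833×10⁻¹⁹ = 6.907×10¹⁸, i.e. 6.907×10¹⁸/6.022×10²³ = 1.147×10⁻⁵ mol.
Product formed: 0.70 × 1.147×10⁻⁵ = 8.029×10⁻⁶ mol.
Rate: 8.029×10⁻⁶ / 2268 s = 3.54×10⁻⁹ mol s⁻¹.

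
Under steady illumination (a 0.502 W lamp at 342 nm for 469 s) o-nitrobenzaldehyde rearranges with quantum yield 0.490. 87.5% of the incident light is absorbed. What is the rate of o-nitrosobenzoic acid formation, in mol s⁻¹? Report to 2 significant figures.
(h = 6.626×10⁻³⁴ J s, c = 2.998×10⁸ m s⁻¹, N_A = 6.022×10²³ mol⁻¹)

Photon energy at 342 nm: hc/λ = (6.626×10⁻³⁴)(2.998×10⁸)/(342×10⁻⁹) = 5.808×10⁻¹⁹ J.
Energy delivered: (0.502 W)(469 s) = 235.4 J.
Photons incident: 235.4 / 5.808×10⁻¹⁹ = 4.053×10²⁰, i.e. 4.053×10²⁰/6.022×10²³ = 6.730×10⁻⁴ mol.
Photons absorbed: 0.875 × 6.730×10⁻⁴ = 5.889×10⁻⁴ mol.
Product formed: 0.490 × 5.889×10⁻⁴ = 2.886×10⁻⁴ mol.
Rate: 2.886×10⁻⁴ / 469 s = 6.2×10⁻⁷ mol s⁻¹.

6.2×10⁻⁷ mol s⁻¹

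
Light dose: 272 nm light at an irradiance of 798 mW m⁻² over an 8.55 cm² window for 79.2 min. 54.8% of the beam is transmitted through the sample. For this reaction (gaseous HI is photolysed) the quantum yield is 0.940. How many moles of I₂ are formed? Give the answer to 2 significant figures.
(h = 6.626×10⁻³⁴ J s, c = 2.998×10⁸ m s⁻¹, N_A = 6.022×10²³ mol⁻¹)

3.1×10⁻⁶ mol

Photon energy at 272 nm: hc/λ = (6.626×10⁻³⁴)(2.998×10⁸)/(272×10⁻⁹) = 7.303×10⁻¹⁹ J.
Energy delivered: (798 mW m⁻²)(8.55×10⁻⁴ m²)(4752 s) = 3.242 J.
Photons incident: 3.242 / 7.303×10⁻¹⁹ = 4.439×10¹⁸, i.e. 4.439×10¹⁸/6.022×10²³ = 7.371×10⁻⁶ mol.
Fraction absorbed: 1 − 54.8/100 = 0.4520.
Photons absorbed: 0.4520 × 7.371×10⁻⁶ = 3.332×10⁻⁶ mol.
Product: Φ × n_abs = 0.940 × 3.332×10⁻⁶ = 3.132×10⁻⁶ mol.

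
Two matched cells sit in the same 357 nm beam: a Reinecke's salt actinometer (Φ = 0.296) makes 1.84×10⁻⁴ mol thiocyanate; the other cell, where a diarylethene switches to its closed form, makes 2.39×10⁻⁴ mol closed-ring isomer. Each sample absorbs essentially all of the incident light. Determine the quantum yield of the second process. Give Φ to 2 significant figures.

Φ = 0.38

Photons absorbed by the actinometer: 1.84×10⁻⁴ / 0.296 = 6.216×10⁻⁴ mol.
Φ(unknown) = 2.39×10⁻⁴ / 6.216×10⁻⁴ = 0.38.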